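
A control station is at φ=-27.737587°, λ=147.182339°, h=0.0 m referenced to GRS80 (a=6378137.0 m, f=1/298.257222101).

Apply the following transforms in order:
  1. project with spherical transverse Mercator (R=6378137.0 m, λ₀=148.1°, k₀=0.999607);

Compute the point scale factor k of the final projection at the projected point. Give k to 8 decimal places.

start: φ=-27.737587°, λ=147.182339°, h=0.000 m
→ into tm (λ₀=148.1°): φ=-27.73758700°, λ−λ₀=-0.91766100°
scale k = 0.99970744

0.99970744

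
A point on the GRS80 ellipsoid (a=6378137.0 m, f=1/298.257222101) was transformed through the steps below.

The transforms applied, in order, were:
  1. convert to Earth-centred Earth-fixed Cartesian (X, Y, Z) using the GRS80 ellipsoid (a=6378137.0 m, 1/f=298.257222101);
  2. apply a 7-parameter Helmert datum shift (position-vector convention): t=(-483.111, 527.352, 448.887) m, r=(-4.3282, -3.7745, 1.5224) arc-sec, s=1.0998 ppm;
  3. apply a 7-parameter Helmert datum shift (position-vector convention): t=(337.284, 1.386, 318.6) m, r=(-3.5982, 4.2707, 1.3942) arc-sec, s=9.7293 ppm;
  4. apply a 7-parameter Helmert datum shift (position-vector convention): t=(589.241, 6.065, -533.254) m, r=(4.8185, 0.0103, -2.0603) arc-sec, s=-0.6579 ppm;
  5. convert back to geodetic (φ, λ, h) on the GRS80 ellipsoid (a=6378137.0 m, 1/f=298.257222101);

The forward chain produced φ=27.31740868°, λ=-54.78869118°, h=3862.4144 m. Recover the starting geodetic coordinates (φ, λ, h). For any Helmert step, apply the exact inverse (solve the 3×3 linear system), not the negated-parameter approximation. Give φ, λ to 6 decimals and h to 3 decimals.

φ=27.314156°, λ=-54.796015°, h=3850.948 m

start: φ=27.317409°, λ=-54.788691°, h=3862.414 m
→ ECEF (a=6378137.000, f=1/298.257222101): X=3271744.2770, Y=-4636050.2452, Z=2911281.1323
→ Helmert⁻¹: X=3271203.3495, Y=-4635958.6607, Z=2911924.7648
→ Helmert⁻¹: X=3270742.6229, Y=-4635987.8414, Z=2911564.6849
→ Helmert⁻¹: X=3271241.1828, Y=-4636595.3211, Z=2910955.4419
→ geod (Bowring, a=6378137.000): φ=27.31415600°, λ=-54.79601500°, h=3850.9480 m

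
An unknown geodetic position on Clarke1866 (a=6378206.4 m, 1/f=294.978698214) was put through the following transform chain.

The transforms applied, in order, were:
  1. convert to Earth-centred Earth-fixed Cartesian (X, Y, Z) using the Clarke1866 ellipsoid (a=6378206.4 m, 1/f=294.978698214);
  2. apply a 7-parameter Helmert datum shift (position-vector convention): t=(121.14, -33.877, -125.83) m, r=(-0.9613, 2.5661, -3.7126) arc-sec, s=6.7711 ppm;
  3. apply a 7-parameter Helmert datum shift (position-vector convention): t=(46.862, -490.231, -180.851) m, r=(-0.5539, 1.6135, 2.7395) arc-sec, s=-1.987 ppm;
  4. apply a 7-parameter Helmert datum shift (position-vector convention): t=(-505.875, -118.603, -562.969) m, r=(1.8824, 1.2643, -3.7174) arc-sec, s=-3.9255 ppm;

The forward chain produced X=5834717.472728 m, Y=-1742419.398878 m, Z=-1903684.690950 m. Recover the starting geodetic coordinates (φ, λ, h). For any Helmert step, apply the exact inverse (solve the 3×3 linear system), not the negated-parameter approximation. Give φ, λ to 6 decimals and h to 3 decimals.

φ=-17.462324°, λ=-16.619071°, h=3560.484 m

start: X=5834717.4727, Y=-1742419.3989, Z=-1903684.6910 m
→ Helmert⁻¹: X=5835289.3180, Y=-1742219.8368, Z=-1903077.5256
→ Helmert⁻¹: X=5835245.8020, Y=-1741805.4573, Z=-1902859.4870
→ Helmert⁻¹: X=5835140.1708, Y=-1741645.8915, Z=-1902656.2966
→ geod (Bowring, a=6378206.400): φ=-17.46232400°, λ=-16.61907100°, h=3560.4840 m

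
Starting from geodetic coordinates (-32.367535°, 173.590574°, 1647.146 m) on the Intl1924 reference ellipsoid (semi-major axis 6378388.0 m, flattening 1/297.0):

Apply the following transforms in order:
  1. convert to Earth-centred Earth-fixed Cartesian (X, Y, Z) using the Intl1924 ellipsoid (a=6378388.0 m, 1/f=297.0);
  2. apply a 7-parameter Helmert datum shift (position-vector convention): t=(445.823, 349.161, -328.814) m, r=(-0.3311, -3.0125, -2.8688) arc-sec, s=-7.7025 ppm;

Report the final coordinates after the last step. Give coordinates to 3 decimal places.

X=-5359715.718 m, Y=602556.161 m, Z=-3396239.351 m

start: φ=-32.367535°, λ=173.590574°, h=1647.146 m
→ ECEF (a=6378388.000, f=1/297.0): X=-5360260.7993, Y=602142.5371, Z=-3395857.4412
→ Helmert 7p (PV): X=-5359715.7180, Y=602556.1607, Z=-3396239.3512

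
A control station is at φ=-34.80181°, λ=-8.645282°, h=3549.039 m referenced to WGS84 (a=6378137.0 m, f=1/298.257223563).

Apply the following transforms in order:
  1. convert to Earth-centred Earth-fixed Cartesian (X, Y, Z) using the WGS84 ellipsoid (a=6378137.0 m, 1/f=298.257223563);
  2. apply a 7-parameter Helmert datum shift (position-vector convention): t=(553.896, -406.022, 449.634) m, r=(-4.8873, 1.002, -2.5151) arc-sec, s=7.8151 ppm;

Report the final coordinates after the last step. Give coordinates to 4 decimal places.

X=5186883.5832 m, Y=-789110.9500 m, Z=-3621445.2345 m

start: φ=-34.801810°, λ=-8.645282°, h=3549.039 m
→ ECEF (a=6378137.000, f=1/298.257223563): X=5186316.3654, Y=-788549.7072, Z=-3621860.0531
→ Helmert 7p (PV): X=5186883.5832, Y=-789110.9500, Z=-3621445.2345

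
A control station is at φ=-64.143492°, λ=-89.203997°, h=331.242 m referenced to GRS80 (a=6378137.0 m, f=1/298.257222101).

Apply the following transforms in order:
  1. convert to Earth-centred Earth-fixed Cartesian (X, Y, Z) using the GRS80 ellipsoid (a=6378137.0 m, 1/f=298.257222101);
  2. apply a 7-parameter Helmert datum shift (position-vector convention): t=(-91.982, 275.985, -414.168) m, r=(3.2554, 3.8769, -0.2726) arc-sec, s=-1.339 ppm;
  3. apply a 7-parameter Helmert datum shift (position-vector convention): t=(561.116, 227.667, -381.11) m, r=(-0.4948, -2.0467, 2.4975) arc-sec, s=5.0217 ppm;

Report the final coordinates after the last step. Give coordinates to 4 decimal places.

X=39199.3428 m, Y=-2788501.1413 m, Z=-5717861.3164 m

start: φ=-64.143492°, λ=-89.203997°, h=331.242 m
→ ECEF (a=6378137.000, f=1/298.257222101): X=38750.7092, Y=-2789071.4532, Z=-5717007.3072
→ Helmert 7p (PV): X=38547.5340, Y=-2788701.5556, Z=-5717458.5673
→ Helmert 7p (PV): X=39199.3428, Y=-2788501.1413, Z=-5717861.3164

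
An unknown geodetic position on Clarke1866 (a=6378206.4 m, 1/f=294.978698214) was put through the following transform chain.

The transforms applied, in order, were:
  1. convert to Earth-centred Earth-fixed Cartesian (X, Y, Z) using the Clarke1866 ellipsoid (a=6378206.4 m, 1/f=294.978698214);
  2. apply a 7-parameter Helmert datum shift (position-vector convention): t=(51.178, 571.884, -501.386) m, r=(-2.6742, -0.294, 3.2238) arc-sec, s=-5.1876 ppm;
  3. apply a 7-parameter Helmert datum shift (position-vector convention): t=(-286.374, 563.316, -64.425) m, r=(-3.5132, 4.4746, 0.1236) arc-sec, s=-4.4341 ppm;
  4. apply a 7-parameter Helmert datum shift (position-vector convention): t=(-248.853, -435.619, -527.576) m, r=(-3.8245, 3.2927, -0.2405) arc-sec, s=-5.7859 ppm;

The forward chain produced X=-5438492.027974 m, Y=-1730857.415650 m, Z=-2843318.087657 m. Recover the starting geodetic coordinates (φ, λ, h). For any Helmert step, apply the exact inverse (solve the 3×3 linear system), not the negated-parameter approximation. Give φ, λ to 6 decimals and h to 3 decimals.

φ=-26.632679°, λ=-162.339483°, h=1821.972 m

start: X=-5438492.0280, Y=-1730857.4156, Z=-2843318.0877 m
→ Helmert⁻¹: X=-5438227.2398, Y=-1730385.4369, Z=-2842925.8571
→ Helmert⁻¹: X=-5437904.3404, Y=-1730904.7459, Z=-2843021.4863
→ Helmert⁻¹: X=-5438014.8404, Y=-1731363.7658, Z=-2842549.5421
→ geod (Bowring, a=6378206.400): φ=-26.63267900°, λ=-162.33948300°, h=1821.9720 m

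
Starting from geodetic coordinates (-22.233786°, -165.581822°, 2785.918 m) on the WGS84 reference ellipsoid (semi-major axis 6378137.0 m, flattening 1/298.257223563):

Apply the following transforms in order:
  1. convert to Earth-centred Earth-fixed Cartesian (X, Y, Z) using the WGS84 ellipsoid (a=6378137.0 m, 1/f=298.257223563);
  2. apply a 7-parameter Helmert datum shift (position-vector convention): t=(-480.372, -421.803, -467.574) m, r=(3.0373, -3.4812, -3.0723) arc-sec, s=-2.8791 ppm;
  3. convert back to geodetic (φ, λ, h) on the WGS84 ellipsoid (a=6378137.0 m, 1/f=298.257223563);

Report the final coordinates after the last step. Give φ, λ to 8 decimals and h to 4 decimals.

start: φ=-22.233786°, λ=-165.581822°, h=2785.918 m
→ ECEF (a=6378137.000, f=1/298.257223563): X=-5723198.9143, Y=-1471403.3597, Z=-2399449.7233
→ Helmert 7p (PV): X=-5723644.2288, Y=-1471700.3476, Z=-2400028.6479
→ geod (Bowring, a=6378137.000): φ=-22.23689721°, λ=-165.58010839°, h=3472.6596 m

φ=-22.23689721°, λ=-165.58010839°, h=3472.6596 m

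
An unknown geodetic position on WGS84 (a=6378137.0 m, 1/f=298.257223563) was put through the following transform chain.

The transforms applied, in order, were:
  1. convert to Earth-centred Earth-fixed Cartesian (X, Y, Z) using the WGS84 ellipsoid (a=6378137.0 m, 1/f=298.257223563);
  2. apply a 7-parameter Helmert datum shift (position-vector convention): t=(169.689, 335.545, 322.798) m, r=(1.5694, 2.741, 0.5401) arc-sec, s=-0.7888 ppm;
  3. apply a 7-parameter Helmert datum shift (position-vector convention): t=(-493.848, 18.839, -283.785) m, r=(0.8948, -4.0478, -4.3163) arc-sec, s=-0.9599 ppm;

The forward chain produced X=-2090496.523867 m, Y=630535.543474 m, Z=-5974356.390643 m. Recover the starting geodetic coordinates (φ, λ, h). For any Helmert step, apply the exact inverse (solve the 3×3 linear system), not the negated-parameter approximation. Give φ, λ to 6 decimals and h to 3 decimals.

φ=-70.050744°, λ=163.225216°, h=1517.317 m

start: X=-2090496.5239, Y=630535.5435, Z=-5974356.3906 m
→ Helmert⁻¹: X=-2090135.1111, Y=630447.6555, Z=-5974040.0577
→ Helmert⁻¹: X=-2090225.4068, Y=630072.6235, Z=-5974400.1388
→ geod (Bowring, a=6378137.000): φ=-70.05074400°, λ=163.22521600°, h=1517.3170 m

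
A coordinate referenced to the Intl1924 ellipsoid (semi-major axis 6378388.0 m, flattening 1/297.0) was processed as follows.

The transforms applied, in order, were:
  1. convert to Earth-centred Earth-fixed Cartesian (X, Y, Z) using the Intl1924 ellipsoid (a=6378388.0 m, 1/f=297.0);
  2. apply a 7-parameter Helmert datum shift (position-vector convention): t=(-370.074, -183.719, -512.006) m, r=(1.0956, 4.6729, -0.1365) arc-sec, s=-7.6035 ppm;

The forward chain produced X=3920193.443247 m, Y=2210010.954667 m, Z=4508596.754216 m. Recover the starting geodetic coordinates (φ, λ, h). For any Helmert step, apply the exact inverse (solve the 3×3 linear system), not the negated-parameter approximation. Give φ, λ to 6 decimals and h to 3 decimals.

φ=45.247961°, λ=29.412817°, h=3304.861 m

start: X=3920193.4432, Y=2210010.9547, Z=4508596.7542 m
→ Helmert⁻¹: X=3920489.7091, Y=2210238.0247, Z=4509220.1237
→ geod (Bowring, a=6378388.000): φ=45.24796100°, λ=29.41281700°, h=3304.8610 m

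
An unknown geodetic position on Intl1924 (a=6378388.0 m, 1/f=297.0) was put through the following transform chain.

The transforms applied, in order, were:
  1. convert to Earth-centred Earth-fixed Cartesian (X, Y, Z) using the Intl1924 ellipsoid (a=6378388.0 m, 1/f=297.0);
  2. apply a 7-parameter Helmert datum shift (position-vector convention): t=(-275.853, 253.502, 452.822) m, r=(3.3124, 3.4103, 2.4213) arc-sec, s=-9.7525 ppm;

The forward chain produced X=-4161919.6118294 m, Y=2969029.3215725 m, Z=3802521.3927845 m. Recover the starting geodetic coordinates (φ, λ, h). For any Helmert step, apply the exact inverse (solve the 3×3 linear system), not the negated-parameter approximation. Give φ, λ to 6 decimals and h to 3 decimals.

φ=36.823902°, λ=144.496404°, h=268.309 m

start: X=-4161919.6118, Y=2969029.3216, Z=3802521.3928 m
→ Helmert⁻¹: X=-4161712.3548, Y=2968914.6823, Z=3801989.1650
→ geod (Bowring, a=6378388.000): φ=36.82390200°, λ=144.49640400°, h=268.3090 m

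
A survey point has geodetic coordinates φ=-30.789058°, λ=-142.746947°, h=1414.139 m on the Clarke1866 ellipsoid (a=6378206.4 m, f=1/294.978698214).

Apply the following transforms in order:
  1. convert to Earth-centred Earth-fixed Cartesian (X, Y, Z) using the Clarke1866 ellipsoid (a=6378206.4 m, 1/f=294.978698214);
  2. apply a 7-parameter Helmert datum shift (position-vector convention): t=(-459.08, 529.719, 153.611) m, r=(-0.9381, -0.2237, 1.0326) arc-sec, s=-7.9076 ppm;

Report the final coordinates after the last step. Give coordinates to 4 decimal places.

X=-4366558.9235 m, Y=-3319948.8789 m, Z=-3246183.5781 m

start: φ=-30.789058°, λ=-142.746947°, h=1414.139 m
→ ECEF (a=6378206.400, f=1/294.978698214): X=-4366154.5128, Y=-3320468.2327, Z=-3246373.2264
→ Helmert 7p (PV): X=-4366558.9235, Y=-3319948.8789, Z=-3246183.5781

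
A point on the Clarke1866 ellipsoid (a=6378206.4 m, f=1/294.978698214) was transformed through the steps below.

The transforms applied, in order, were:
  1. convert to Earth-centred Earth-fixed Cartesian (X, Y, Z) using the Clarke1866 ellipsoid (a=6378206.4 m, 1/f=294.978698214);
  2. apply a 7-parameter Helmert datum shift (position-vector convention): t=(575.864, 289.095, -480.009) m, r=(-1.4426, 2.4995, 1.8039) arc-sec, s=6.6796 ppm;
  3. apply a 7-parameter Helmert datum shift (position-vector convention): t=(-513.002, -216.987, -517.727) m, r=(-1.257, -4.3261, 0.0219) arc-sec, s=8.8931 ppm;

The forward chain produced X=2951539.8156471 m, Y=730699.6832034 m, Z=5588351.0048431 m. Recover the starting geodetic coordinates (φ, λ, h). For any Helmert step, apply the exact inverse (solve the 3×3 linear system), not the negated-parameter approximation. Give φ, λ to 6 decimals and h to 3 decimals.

start: X=2951539.8156, Y=730699.6832, Z=5588351.0048 m
→ Helmert⁻¹: X=2952143.8586, Y=730875.7982, Z=5588761.5671
→ Helmert⁻¹: X=2951486.9382, Y=730516.9201, Z=5589245.1175
→ geod (Bowring, a=6378206.400): φ=61.61683700°, λ=13.90178800°, h=1248.1840 m

φ=61.616837°, λ=13.901788°, h=1248.184 m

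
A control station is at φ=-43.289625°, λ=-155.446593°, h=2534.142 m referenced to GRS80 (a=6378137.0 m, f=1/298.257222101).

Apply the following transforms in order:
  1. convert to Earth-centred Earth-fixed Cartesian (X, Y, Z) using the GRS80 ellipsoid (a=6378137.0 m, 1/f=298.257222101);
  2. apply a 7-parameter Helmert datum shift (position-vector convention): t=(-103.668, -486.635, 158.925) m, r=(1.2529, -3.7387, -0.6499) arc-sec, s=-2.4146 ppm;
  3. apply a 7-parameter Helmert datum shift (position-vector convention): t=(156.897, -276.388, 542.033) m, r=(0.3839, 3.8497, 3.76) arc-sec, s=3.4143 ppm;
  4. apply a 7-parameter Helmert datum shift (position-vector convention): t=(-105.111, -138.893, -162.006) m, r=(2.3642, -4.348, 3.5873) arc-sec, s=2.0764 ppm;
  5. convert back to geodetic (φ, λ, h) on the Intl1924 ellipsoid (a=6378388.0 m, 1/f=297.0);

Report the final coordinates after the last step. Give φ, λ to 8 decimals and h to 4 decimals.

φ=-43.28584426°, λ=-155.43538273°, h=2283.8727 m

start: φ=-43.289625°, λ=-155.446593°, h=2534.142 m
→ ECEF (a=6378137.000, f=1/298.257222101): X=-4231152.8646, Y=-1933012.5634, Z=-4352715.8972
→ Helmert 7p (PV): X=-4231173.5106, Y=-1933454.7602, Z=-4352634.8962
→ Helmert 7p (PV): X=-4231077.0524, Y=-1933806.7787, Z=-4352032.3526
→ Helmert 7p (PV): X=-4231065.5768, Y=-1933973.3900, Z=-4352314.7504
→ geod (Bowring, a=6378388.000): φ=-43.28584426°, λ=-155.43538273°, h=2283.8727 m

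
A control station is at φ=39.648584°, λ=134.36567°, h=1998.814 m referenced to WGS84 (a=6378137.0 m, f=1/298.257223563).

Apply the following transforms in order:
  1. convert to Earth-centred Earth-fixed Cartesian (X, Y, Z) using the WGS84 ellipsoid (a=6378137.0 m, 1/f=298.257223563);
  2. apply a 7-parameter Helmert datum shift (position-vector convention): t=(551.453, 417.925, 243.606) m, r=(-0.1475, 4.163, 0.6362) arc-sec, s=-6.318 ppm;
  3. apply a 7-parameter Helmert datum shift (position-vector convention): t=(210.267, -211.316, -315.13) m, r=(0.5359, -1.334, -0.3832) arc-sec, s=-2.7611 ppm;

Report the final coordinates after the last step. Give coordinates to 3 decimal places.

X=-3438857.864 m, Y=3516883.594 m, Z=4049240.114 m

start: φ=39.648584°, λ=134.365670°, h=1998.814 m
→ ECEF (a=6378137.000, f=1/298.257223563): X=-3439702.0342, Y=3516720.7606, Z=4049294.5993
→ Helmert 7p (PV): X=-3439057.9704, Y=3517108.7533, Z=4049579.5294
→ Helmert 7p (PV): X=-3438857.8640, Y=3516883.5941, Z=4049240.1142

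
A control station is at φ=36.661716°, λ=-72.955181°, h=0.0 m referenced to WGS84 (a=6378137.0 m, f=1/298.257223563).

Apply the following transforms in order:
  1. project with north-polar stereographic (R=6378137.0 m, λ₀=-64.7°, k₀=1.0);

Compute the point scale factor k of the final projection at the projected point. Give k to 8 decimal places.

start: φ=36.661716°, λ=-72.955181°, h=0.000 m
→ into stereo (λ₀=-64.7°): φ=36.66171600°, λ−λ₀=-8.25518100°
scale k = 1.25227814

1.25227814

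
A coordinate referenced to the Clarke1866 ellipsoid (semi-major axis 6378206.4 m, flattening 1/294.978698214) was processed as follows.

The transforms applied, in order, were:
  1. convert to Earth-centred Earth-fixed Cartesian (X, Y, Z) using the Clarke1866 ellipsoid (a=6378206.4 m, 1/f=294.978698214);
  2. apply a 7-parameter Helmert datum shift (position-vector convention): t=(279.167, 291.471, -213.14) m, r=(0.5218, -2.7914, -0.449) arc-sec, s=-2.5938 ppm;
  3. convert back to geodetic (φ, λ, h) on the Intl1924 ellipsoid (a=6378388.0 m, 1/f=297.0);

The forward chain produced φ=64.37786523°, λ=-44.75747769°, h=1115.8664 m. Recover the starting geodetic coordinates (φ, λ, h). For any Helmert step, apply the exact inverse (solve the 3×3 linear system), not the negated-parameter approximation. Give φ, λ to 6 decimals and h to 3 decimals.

φ=64.379215°, λ=-44.764367°, h=1628.123 m

start: φ=64.377865°, λ=-44.757478°, h=1115.866 m
→ ECEF (a=6378388.000, f=1/297.0): X=1964320.0909, Y=-1947760.8853, Z=5729190.7692
→ Helmert⁻¹: X=1964127.7952, Y=-1948038.6396, Z=5729397.1175
→ geod (Bowring, a=6378206.400): φ=64.37921500°, λ=-44.76436700°, h=1628.1230 m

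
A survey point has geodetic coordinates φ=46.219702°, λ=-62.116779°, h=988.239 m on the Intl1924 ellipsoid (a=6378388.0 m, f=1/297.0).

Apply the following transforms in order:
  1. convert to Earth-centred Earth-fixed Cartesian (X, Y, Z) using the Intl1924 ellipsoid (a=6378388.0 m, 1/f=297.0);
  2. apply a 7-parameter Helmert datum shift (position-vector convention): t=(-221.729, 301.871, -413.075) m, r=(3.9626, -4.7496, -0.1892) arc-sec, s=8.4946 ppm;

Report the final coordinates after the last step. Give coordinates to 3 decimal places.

X=2067546.042 m, Y=-3908095.128 m, Z=4582573.436 m

start: φ=46.219702°, λ=-62.116779°, h=988.239 m
→ ECEF (a=6378388.000, f=1/297.0): X=2067859.3220, Y=-3908273.8573, Z=4582975.0472
→ Helmert 7p (PV): X=2067546.0419, Y=-3908095.1277, Z=4582573.4357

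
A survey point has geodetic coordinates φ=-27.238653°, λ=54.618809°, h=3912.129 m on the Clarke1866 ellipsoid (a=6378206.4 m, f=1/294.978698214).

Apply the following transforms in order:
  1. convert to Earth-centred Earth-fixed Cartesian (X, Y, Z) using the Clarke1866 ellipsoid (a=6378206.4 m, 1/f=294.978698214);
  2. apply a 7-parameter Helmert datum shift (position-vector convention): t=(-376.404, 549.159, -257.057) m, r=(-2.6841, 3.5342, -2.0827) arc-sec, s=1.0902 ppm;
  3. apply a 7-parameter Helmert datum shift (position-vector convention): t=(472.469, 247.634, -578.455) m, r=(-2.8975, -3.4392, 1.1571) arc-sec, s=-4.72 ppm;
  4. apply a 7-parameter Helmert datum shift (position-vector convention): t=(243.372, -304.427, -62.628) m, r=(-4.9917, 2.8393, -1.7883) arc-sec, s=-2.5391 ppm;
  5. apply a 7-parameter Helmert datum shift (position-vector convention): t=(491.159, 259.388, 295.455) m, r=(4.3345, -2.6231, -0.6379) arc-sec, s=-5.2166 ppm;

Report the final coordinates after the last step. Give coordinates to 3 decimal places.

start: φ=-27.238653°, λ=54.618809°, h=3912.129 m
→ ECEF (a=6378206.400, f=1/294.978698214): X=3287879.9278, Y=4629714.4648, Z=-2903380.0810
→ Helmert 7p (PV): X=3287504.1081, Y=4630197.6912, Z=-2903756.8848
→ Helmert 7p (PV): X=3287983.5020, Y=4630401.1225, Z=-2904331.8617
→ Helmert 7p (PV): X=3288218.6916, Y=4629986.1460, Z=-2904544.4328
→ Helmert 7p (PV): X=3288743.9534, Y=4630272.2486, Z=-2904094.7142

X=3288743.953 m, Y=4630272.249 m, Z=-2904094.714 m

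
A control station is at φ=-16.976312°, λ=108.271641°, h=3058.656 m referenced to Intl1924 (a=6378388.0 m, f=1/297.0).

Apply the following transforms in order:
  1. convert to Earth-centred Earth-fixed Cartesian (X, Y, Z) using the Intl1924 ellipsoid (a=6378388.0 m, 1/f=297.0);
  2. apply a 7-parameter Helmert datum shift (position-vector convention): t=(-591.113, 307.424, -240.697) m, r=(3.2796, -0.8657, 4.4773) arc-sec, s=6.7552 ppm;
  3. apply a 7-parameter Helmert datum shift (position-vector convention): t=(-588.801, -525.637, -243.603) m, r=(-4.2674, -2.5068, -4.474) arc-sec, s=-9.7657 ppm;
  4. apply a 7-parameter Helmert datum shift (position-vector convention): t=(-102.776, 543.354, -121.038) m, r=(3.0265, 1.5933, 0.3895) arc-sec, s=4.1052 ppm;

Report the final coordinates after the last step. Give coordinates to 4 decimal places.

start: φ=-16.976312°, λ=108.271641°, h=3058.656 m
→ ECEF (a=6378388.000, f=1/297.0): X=-1914094.7852, Y=5797311.6938, Z=-1851241.6712
→ Helmert 7p (PV): X=-1914816.8990, Y=5797646.1660, Z=-1851410.7297
→ Helmert 7p (PV): X=-1915238.7470, Y=5797067.1406, Z=-1851779.4695
→ Helmert 7p (PV): X=-1915374.6365, Y=5797657.8471, Z=-1851808.2550

X=-1915374.6365 m, Y=5797657.8471 m, Z=-1851808.2550 m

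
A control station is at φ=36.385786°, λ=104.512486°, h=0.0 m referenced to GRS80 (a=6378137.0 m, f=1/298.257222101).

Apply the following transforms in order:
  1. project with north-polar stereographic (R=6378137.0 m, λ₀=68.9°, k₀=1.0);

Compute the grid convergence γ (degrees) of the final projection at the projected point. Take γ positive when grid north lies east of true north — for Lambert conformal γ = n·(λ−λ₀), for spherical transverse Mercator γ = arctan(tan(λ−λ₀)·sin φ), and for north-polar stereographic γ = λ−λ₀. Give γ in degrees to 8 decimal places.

35.61248600

start: φ=36.385786°, λ=104.512486°, h=0.000 m
→ into stereo (λ₀=68.9°): φ=36.38578600°, λ−λ₀=35.61248600°
convergence γ = 35.61248600°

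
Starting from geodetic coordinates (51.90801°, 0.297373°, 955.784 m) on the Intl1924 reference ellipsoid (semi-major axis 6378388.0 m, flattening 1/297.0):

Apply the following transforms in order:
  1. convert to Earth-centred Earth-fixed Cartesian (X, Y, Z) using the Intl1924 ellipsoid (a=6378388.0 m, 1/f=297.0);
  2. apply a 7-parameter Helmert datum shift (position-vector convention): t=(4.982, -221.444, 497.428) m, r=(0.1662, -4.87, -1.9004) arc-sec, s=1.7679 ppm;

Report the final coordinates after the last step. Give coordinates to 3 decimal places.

start: φ=51.908010°, λ=0.297373°, h=955.784 m
→ ECEF (a=6378388.000, f=1/297.0): X=3943747.4051, Y=20468.7769, Z=4997345.8309
→ Helmert 7p (PV): X=3943641.5582, Y=20207.0070, Z=4997945.2239

X=3943641.558 m, Y=20207.007 m, Z=4997945.224 m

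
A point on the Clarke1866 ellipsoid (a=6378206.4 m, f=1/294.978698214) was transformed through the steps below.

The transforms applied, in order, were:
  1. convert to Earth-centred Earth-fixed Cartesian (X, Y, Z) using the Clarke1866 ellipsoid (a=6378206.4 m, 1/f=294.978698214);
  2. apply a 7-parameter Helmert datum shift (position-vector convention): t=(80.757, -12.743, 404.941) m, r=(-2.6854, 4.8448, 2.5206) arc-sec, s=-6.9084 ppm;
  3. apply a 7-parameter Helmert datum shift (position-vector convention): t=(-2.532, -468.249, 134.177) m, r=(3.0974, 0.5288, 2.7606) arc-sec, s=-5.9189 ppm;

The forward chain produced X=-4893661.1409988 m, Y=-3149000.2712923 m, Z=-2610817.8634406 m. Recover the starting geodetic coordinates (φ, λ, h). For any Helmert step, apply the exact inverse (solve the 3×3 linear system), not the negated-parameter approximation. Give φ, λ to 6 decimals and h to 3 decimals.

φ=-24.315270°, λ=-147.244765°, h=3684.957 m

start: X=-4893661.1410, Y=-3149000.2713, Z=-2610817.8634 m
→ Helmert⁻¹: X=-4893723.0197, Y=-3148524.3692, Z=-2610932.7603
→ Helmert⁻¹: X=-4893814.7201, Y=-3148439.5743, Z=-2611511.6789
→ geod (Bowring, a=6378206.400): φ=-24.31527000°, λ=-147.24476500°, h=3684.9570 m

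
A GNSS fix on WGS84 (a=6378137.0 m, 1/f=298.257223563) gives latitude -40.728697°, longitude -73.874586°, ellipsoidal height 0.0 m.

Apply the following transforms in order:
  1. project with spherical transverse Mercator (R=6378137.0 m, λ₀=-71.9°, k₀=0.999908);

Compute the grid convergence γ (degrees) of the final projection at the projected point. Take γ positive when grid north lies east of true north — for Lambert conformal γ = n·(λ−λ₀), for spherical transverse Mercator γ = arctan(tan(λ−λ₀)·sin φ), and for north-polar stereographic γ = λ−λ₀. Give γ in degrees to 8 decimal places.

start: φ=-40.728697°, λ=-73.874586°, h=0.000 m
→ into tm (λ₀=-71.9°): φ=-40.72869700°, λ−λ₀=-1.97458600°
convergence γ = 1.28866697°

1.28866697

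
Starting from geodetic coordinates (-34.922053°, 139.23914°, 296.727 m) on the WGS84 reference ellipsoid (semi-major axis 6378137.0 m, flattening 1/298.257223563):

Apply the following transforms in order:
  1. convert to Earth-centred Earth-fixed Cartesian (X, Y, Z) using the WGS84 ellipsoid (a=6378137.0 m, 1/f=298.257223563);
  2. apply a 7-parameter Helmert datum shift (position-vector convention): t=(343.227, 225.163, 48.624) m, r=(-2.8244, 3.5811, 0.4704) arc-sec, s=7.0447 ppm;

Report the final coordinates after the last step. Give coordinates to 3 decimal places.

start: φ=-34.922053°, λ=139.239140°, h=296.727 m
→ ECEF (a=6378137.000, f=1/298.257223563): X=-3965678.5283, Y=3418357.1874, Z=-3630949.8431
→ Helmert 7p (PV): X=-3965434.0739, Y=3418547.6684, Z=-3630904.7549

X=-3965434.074 m, Y=3418547.668 m, Z=-3630904.755 m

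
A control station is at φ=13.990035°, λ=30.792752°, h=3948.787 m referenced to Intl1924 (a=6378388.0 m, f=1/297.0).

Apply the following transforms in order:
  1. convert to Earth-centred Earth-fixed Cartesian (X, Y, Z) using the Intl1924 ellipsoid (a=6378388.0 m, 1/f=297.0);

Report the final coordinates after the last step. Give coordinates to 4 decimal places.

start: φ=13.990035°, λ=30.792752°, h=3948.787 m
→ ECEF (a=6378388.000, f=1/297.0): X=5321003.8975, Y=3171042.6868, Z=1532884.5884

X=5321003.8975 m, Y=3171042.6868 m, Z=1532884.5884 m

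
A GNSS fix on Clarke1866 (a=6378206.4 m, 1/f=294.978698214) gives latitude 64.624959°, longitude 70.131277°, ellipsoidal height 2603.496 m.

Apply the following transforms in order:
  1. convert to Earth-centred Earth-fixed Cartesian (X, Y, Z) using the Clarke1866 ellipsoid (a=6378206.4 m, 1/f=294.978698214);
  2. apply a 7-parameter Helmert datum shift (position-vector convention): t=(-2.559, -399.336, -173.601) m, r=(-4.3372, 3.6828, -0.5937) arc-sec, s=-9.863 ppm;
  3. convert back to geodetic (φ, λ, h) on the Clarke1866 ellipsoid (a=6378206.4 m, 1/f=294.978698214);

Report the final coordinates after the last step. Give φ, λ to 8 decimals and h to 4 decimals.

start: φ=64.624959°, λ=70.131277°, h=2603.496 m
→ ECEF (a=6378206.400, f=1/294.978698214): X=931921.8014, Y=2578803.1026, Z=5742075.4273
→ Helmert 7p (PV): X=932019.9956, Y=2578496.3889, Z=5741774.3283
→ geod (Bowring, a=6378206.400): φ=64.62586848°, λ=70.12716877°, h=2222.1365 m

φ=64.62586848°, λ=70.12716877°, h=2222.1365 m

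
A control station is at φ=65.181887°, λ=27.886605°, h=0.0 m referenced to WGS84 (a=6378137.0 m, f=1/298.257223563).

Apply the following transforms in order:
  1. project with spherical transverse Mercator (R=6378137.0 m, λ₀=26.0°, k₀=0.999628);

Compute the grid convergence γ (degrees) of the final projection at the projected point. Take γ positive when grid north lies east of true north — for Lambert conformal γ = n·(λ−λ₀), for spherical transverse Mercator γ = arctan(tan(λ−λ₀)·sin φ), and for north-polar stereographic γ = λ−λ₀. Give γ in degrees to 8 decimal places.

1.71247630

start: φ=65.181887°, λ=27.886605°, h=0.000 m
→ into tm (λ₀=26.0°): φ=65.18188700°, λ−λ₀=1.88660500°
convergence γ = 1.71247630°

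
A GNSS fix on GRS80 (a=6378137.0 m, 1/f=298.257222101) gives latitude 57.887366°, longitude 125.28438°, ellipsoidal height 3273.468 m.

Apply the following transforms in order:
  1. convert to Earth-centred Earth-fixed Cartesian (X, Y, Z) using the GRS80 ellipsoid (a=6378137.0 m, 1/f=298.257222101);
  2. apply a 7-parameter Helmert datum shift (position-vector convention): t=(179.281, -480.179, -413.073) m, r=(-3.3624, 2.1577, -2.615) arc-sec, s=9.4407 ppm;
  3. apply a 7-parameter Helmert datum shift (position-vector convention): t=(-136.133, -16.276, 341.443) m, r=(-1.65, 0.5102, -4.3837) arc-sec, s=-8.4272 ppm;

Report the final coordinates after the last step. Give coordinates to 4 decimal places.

X=-1964006.0430 m, Y=2775462.6893 m, Z=5381743.9659 m

start: φ=57.887366°, λ=125.284380°, h=3273.468 m
→ ECEF (a=6378137.000, f=1/298.257222101): X=-1964210.9843, Y=2775758.9061, Z=5381852.1835
→ Helmert 7p (PV): X=-1963958.7566, Y=2775417.5669, Z=5381465.2173
→ Helmert 7p (PV): X=-1964006.0430, Y=2775462.6893, Z=5381743.9659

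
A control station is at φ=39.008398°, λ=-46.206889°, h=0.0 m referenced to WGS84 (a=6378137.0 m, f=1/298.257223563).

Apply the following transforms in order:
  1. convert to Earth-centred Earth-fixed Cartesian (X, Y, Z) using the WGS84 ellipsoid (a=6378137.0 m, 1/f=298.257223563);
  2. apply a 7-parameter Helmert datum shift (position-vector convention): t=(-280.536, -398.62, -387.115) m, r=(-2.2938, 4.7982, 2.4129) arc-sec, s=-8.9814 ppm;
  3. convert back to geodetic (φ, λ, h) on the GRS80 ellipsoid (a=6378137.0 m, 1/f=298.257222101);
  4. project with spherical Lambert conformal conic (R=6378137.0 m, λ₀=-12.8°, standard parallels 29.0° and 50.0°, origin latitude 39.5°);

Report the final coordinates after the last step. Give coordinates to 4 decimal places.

E=-2776486.9742 m, N=469732.1314 m

start: φ=39.008398°, λ=-46.206889°, h=0.000 m
→ ECEF (a=6378137.000, f=1/298.257223563): X=3434496.3073, Y=-3582321.7370, Z=3993041.5197
→ Helmert 7p (PV): X=3434319.7172, Y=-3582603.6013, Z=3992578.4853
→ geod (Bowring, a=6378137.000): φ=39.00469612°, λ=-46.21061268°, h=-228.2914 m
→ lcc (R=6378137.0, λ₀=-12.8°): E=-2776486.9742, N=469732.1314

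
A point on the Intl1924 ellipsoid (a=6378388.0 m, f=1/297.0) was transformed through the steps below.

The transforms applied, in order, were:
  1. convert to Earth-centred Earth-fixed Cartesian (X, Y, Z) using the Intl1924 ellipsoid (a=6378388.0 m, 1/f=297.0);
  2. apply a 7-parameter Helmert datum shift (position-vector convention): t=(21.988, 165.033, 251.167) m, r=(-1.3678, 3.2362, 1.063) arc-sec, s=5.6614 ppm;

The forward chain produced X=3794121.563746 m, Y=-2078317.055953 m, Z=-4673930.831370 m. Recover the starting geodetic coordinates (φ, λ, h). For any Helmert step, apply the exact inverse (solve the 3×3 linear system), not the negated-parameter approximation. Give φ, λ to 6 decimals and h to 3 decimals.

start: X=3794121.5637, Y=-2078317.0560, Z=-4673930.8314 m
→ Helmert⁻¹: X=3794140.7191, Y=-2078458.8799, Z=-4674109.7906
→ geod (Bowring, a=6378388.000): φ=-47.40662300°, λ=-28.71426000°, h=2099.0330 m

φ=-47.406623°, λ=-28.714260°, h=2099.033 m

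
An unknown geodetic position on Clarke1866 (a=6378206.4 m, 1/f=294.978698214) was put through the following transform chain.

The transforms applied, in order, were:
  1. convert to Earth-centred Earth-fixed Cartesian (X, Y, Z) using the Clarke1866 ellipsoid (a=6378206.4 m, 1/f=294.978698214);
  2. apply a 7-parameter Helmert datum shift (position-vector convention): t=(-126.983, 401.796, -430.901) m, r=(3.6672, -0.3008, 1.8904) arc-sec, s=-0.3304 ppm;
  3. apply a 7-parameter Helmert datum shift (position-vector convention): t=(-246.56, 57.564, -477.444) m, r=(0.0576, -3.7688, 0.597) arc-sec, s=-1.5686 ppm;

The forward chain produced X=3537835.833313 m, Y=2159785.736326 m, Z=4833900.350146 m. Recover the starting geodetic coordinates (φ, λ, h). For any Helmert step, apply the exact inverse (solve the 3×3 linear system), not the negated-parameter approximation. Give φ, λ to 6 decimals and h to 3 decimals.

start: X=3537835.8333, Y=2159785.7363, Z=4833900.3501 m
→ Helmert⁻¹: X=3538182.5252, Y=2159722.6694, Z=4834320.1258
→ Helmert⁻¹: X=3538337.5183, Y=2159375.1150, Z=4834709.0725
→ geod (Bowring, a=6378206.400): φ=49.58281800°, λ=31.39486400°, h=2731.4700 m

φ=49.582818°, λ=31.394864°, h=2731.470 m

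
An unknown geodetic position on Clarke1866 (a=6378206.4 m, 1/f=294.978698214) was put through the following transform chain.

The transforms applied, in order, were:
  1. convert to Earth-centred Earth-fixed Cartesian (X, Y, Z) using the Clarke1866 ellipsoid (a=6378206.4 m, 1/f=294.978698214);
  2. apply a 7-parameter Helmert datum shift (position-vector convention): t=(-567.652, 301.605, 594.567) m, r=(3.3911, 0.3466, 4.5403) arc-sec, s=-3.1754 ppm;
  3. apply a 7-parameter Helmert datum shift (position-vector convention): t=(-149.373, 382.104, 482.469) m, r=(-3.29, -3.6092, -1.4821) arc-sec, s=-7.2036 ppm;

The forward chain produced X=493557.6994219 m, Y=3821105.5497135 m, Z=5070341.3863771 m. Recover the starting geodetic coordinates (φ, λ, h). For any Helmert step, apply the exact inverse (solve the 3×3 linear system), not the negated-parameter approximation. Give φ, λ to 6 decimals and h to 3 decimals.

φ=52.954943°, λ=82.626165°, h=2488.701 m

start: X=493557.6994, Y=3821105.5497, Z=5070341.3864 m
→ Helmert⁻¹: X=493771.8892, Y=3820673.6493, Z=5069947.7401
→ Helmert⁻¹: X=494416.6885, Y=3820456.6345, Z=5069307.2909
→ geod (Bowring, a=6378206.400): φ=52.95494300°, λ=82.62616500°, h=2488.7010 m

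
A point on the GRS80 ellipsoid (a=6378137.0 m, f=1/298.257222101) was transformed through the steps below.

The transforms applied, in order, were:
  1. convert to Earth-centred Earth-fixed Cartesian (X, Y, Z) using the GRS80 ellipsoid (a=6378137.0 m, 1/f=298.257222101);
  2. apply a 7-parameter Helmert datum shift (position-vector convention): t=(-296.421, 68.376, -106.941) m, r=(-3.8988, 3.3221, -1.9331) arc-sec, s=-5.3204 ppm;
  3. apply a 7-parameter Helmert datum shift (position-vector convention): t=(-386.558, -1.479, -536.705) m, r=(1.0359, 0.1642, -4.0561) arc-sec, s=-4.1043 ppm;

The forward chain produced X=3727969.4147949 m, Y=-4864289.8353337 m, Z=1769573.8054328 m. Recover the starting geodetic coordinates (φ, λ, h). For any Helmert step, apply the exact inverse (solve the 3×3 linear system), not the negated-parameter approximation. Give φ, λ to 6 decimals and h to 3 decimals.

φ=16.212877°, λ=-52.527621°, h=3113.768 m

start: X=3727969.4148, Y=-4864289.8353, Z=1769573.8054 m
→ Helmert⁻¹: X=3728465.5187, Y=-4864226.1124, Z=1770145.1727
→ Helmert⁻¹: X=3728798.8551, Y=-4864318.8832, Z=1770229.6432
→ geod (Bowring, a=6378137.000): φ=16.21287700°, λ=-52.52762100°, h=3113.7680 m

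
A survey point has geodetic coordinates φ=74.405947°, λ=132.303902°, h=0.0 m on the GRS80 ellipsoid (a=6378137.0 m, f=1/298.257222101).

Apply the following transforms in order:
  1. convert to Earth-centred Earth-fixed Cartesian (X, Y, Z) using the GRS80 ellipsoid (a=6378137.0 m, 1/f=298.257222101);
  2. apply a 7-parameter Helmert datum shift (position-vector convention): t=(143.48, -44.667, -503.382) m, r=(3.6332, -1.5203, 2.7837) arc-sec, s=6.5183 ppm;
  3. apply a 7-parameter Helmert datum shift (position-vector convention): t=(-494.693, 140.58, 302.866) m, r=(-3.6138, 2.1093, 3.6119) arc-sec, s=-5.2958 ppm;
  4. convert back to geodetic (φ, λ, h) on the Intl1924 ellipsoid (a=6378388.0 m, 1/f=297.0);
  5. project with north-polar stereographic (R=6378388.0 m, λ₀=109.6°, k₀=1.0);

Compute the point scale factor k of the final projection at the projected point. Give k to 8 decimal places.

start: φ=74.405947°, λ=132.303902°, h=0.000 m
→ ECEF (a=6378137.000, f=1/298.257222101): X=-1157613.6511, Y=1272026.7512, Z=6121272.8538
→ Helmert 7p (PV): X=-1157540.0017, Y=1271866.9304, Z=6120823.2457
→ Helmert 7p (PV): X=-1157988.2439, Y=1272087.7427, Z=6121083.2509
→ geod (Bowring, a=6378388.000): φ=74.40335031°, λ=132.31176227°, h=-268.9659 m
→ into stereo (λ₀=109.6°): φ=74.40335031°, λ−λ₀=22.71176227°
scale k = 1.01875617

1.01875617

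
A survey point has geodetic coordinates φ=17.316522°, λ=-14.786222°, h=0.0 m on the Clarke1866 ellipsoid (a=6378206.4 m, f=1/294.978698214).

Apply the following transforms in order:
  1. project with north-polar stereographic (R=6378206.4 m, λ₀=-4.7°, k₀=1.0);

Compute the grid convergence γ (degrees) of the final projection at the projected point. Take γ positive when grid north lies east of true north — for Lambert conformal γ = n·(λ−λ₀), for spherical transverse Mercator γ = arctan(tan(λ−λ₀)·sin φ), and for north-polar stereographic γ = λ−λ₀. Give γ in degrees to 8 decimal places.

start: φ=17.316522°, λ=-14.786222°, h=0.000 m
→ into stereo (λ₀=-4.7°): φ=17.31652200°, λ−λ₀=-10.08622200°
convergence γ = -10.08622200°

-10.08622200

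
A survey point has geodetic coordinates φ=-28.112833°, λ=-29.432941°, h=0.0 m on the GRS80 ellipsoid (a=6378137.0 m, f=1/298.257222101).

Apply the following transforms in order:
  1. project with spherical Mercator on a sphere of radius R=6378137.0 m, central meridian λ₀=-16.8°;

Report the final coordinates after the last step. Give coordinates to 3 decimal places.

start: φ=-28.112833°, λ=-29.432941°, h=0.000 m
→ merc (R=6378137.0, λ₀=-16.8°): E=-1406292.5593, N=-3263206.9117

E=-1406292.559 m, N=-3263206.912 m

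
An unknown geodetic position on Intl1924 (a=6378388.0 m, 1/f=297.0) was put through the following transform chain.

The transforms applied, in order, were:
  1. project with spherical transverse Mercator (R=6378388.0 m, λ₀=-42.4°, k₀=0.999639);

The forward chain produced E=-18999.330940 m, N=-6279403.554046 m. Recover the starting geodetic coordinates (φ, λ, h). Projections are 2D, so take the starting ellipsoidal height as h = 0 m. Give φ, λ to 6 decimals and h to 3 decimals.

start: E=-18999.3309, N=-6279403.5540 m
→ tm⁻¹: φ=-56.42660900°, λ=-42.70873000°

φ=-56.426609°, λ=-42.708730°, h=0.000 m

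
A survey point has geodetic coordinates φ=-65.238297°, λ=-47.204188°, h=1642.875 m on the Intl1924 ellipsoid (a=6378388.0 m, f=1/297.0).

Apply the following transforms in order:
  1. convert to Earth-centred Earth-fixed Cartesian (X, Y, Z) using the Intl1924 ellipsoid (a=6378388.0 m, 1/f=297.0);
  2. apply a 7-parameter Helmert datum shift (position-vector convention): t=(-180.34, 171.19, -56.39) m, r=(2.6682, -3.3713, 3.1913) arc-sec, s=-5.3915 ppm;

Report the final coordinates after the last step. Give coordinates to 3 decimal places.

X=1820476.819 m, Y=-1966010.453 m, Z=-5770531.347 m

start: φ=-65.238297°, λ=-47.204188°, h=1642.875 m
→ ECEF (a=6378388.000, f=1/297.0): X=1820542.2363, Y=-1966295.0568, Z=-5770510.3888
→ Helmert 7p (PV): X=1820476.8186, Y=-1966010.4528, Z=-5770531.3469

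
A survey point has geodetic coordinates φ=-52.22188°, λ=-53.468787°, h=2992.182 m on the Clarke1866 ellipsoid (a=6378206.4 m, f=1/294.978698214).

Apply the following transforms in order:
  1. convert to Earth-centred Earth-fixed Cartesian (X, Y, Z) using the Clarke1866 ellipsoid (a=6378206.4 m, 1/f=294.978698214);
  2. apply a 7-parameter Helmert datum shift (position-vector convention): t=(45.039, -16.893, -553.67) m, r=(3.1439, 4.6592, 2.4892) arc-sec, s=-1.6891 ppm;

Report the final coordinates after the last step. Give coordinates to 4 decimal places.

X=2331865.3206 m, Y=-3147700.6024 m, Z=-5020772.4754 m

start: φ=-52.221880°, λ=-53.468787°, h=2992.182 m
→ ECEF (a=6378206.400, f=1/294.978698214): X=2331899.6296, Y=-3147793.6846, Z=-5020126.6322
→ Helmert 7p (PV): X=2331865.3206, Y=-3147700.6024, Z=-5020772.4754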